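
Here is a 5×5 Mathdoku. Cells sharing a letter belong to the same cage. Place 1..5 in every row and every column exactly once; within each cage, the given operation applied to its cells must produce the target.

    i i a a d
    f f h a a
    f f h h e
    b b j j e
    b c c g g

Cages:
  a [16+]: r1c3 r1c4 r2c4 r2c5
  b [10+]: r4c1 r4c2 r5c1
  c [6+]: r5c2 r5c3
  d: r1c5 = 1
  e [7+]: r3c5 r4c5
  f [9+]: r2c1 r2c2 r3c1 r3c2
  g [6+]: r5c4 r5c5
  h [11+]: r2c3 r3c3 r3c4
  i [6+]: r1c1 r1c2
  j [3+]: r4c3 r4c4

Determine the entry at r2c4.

5

Cage d is given, so r1c5 = 1.
The only place for 3 in row 5 is r5c1.
Cage b has sum 10; hence r4c1 = 4.
Cage b has sum 10, leaving r4c2 = 3.
3 is placed in row 4, leaving r4c5 = 5.
4 is placed in column 1, so r1c1 = 2.
The two cells of cage i must have sum 6; hence r1c2 = 4.
Cage a has sum 16, leaving r1c3 = 5.
Cage a has sum 16, so r1c4 = 3.
Cage a has sum 16; hence r2c4 = 5.
Column 5 now contains 5, which forces r2c5 = 3.
Cage e's pair has sum 7, which forces r3c5 = 2.
2 is placed in column 5, which forces r5c5 = 4.
5 is placed in row 2, leaving r2c1 = 1.
The 4 cells of cage f must have sum 9, so r2c2 = 2.
The 3 cells of cage h must have sum 11, leaving r2c3 = 4.
The 4 cells of cage f must have sum 9, so r3c1 = 5.
Cage f has sum 9, so r3c2 = 1.
Cage h needs sum 11, leaving r3c3 = 3.
Row 3 already has 2, which forces r3c4 = 4.
The two cells of cage c must have sum 6; hence r5c2 = 5.
Cage c's pair has sum 6, leaving r5c3 = 1.
Row 5 now contains 4, so r5c4 = 2.
1 is placed in column 3, so r4c3 = 2.
Column 4 already has 2; hence r4c4 = 1.
Completed grid: 2 4 5 3 1 / 1 2 4 5 3 / 5 1 3 4 2 / 4 3 2 1 5 / 3 5 1 2 4.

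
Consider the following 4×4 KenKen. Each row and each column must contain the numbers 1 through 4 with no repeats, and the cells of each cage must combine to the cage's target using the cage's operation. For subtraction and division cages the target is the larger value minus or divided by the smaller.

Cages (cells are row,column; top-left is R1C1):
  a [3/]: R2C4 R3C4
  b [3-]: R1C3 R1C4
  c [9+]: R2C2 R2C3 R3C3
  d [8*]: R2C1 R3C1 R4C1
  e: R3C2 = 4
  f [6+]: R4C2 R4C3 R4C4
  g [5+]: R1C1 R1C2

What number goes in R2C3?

E is a freebie, leaving R3C2 = 4.
Cage c has sum 9, so R2C3 = 4.
4 is placed in column 3, so R1C3 = 1.
The two cells of cage b must have difference 3, which forces R1C4 = 4.
Cage d has product 8; hence R4C1 = 4.
The only place for 3 in column 1 is R1C1.
3 is placed in row 1, so R1C2 = 2.
Column 2 already has 2, leaving R2C2 = 3.
3 is placed in row 2; hence R2C4 = 1.
1 is placed in column 4; hence R3C4 = 3.
Column 2 already has 3, so R4C2 = 1.
Column 4 already has 3, which forces R4C4 = 2.
1 is placed in row 2; hence R2C1 = 2.
Cage d has product 8, which forces R3C1 = 1.
Row 3 now contains 3; hence R3C3 = 2.
Row 4 now contains 2, which forces R4C3 = 3.
The full grid is 3 2 1 4 / 2 3 4 1 / 1 4 2 3 / 4 1 3 2.

4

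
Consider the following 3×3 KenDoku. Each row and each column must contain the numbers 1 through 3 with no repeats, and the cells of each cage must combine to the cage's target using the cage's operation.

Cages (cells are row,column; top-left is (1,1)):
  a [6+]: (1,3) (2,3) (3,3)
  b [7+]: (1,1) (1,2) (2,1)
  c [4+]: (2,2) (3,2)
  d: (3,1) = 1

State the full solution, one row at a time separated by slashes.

3 2 1 / 2 1 3 / 1 3 2

Cage d is a single given cell; hence (3,1) = 1.
1 is placed in row 3; hence (3,2) = 3.
Row 3 already has 3, so (3,3) = 2.
Column 1 already has 1; hence (1,1) = 3.
3 is placed in column 2, leaving (1,2) = 2.
3 is placed in row 1, which forces (1,3) = 1.
The 3 cells of cage b must have sum 7; hence (2,1) = 2.
3 is placed in column 2, which forces (2,2) = 1.
Column 3 already has 1, so (2,3) = 3.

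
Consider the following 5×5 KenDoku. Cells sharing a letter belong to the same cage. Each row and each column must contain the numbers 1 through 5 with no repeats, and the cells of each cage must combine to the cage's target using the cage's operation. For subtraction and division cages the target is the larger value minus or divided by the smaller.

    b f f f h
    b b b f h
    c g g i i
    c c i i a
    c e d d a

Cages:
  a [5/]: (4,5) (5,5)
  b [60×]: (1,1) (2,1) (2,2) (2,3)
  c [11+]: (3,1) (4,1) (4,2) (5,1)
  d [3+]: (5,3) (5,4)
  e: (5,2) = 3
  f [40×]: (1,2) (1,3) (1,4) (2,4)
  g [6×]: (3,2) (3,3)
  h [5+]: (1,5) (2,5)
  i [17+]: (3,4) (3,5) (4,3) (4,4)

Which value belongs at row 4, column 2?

E is a freebie, which forces (5,2) = 3.
3 is placed in column 2, which forces (3,2) = 2.
Cage g needs two cells with product 6, which forces (3,3) = 3.
The 4 cells of cage i must have sum 17, leaving (4,3) = 5.
Cage i needs sum 17, leaving (4,4) = 3.
Row 4 now contains 5; hence (4,5) = 1.
Column 5 now contains 1, leaving (5,5) = 5.
Cage i needs sum 17; hence (3,4) = 5.
Column 5 already has 5, which forces (3,5) = 4.
Cage c needs sum 11; hence (4,1) = 2.
Row 4 now contains 1, so (4,2) = 4.
Cage f needs product 40; hence (1,2) = 5.
Column 2 already has 5, so (2,2) = 1.
1 is placed in row 2, leaving (2,3) = 4.
Row 2 already has 4, so (2,4) = 2.
Row 2 already has 2; hence (2,5) = 3.
Row 3 now contains 4, so (3,1) = 1.
The 4 cells of cage c must have sum 11, which forces (5,1) = 4.
2 is placed in column 4, so (5,4) = 1.
Column 1 now contains 4, so (1,1) = 3.
Cage f needs product 40; hence (1,3) = 1.
Column 4 now contains 1, which forces (1,4) = 4.
Column 5 now contains 3, which forces (1,5) = 2.
Row 2 already has 3, which forces (2,1) = 5.
Row 5 now contains 1, leaving (5,3) = 2.
Filled in: 3 5 1 4 2 / 5 1 4 2 3 / 1 2 3 5 4 / 2 4 5 3 1 / 4 3 2 1 5.

4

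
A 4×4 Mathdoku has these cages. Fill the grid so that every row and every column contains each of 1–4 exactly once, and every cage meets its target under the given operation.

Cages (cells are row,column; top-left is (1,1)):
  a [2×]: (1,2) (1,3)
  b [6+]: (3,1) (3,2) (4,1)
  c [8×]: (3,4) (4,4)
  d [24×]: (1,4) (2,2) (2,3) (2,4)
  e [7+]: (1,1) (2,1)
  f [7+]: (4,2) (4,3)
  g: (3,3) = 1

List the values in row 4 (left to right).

1 4 3 2

G is a freebie, so (3,3) = 1.
Cage a's pair has product 2, which forces (1,2) = 1.
Column 3 already has 1, so (1,3) = 2.
Cage b needs sum 6, which forces (4,1) = 1.
The 4 cells of cage d must have product 24; hence (2,2) = 2.
The 4 cells of cage d must have product 24, leaving (2,4) = 1.
2 is placed in column 2; hence (3,2) = 3.
3 is placed in column 2; hence (4,2) = 4.
4 is placed in row 4, so (4,3) = 3.
4 is placed in row 4, so (4,4) = 2.
Cage d needs product 24, which forces (1,4) = 3.
3 is placed in column 3, which forces (2,3) = 4.
3 is placed in row 3, so (3,1) = 2.
2 is placed in column 4, so (3,4) = 4.
3 is placed in row 1; hence (1,1) = 4.
Row 2 now contains 4; hence (2,1) = 3.
Filled in: 4 1 2 3 / 3 2 4 1 / 2 3 1 4 / 1 4 3 2.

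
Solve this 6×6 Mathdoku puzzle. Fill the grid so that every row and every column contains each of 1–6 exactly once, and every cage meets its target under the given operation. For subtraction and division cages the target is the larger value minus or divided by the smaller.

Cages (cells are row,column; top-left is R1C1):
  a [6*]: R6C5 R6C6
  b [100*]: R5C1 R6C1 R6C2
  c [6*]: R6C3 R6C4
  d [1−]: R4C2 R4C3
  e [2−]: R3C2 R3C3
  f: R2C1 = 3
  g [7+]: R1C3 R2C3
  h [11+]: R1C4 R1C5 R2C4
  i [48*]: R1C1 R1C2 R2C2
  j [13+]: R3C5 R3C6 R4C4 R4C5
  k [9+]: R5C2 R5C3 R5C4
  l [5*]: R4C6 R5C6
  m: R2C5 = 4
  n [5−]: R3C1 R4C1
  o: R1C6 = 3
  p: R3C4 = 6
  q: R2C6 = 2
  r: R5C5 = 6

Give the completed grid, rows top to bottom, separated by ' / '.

2 4 6 1 5 3 / 3 6 1 5 4 2 / 1 3 5 6 2 4 / 6 1 2 4 3 5 / 5 2 4 3 6 1 / 4 5 3 2 1 6

O is a freebie, which forces R1C6 = 3.
Cage f is a single given cell; hence R2C1 = 3.
Cage m is given, so R2C5 = 4.
Q is a freebie; hence R2C6 = 2.
Cage p is given; hence R3C4 = 6.
Cage b needs product 100, which forces R5C1 = 5.
Cage r is given, which forces R5C5 = 6.
Row 5 now contains 5, leaving R5C6 = 1.
Cage b has product 100; hence R6C1 = 4.
The 3 cells of cage b must have product 100; hence R6C2 = 5.
Column 6 already has 1, leaving R6C6 = 6.
Cage i has product 48, leaving R1C1 = 2.
Cage i needs product 48, which forces R1C2 = 4.
Row 1 already has 4, so R1C4 = 1.
Row 1 already has 2, leaving R1C5 = 5.
Row 2 now contains 2, which forces R2C2 = 6.
The 3 cells of cage h must have sum 11, which forces R2C4 = 5.
Row 3 now contains 6, which forces R3C1 = 1.
The two cells of cage n must have difference 5; hence R4C1 = 6.
Column 6 already has 1; hence R4C6 = 5.
The two cells of cage a must have product 6, which forces R6C5 = 1.
1 is placed in row 1; hence R1C3 = 6.
Row 2 now contains 5; hence R2C3 = 1.
5 is placed in column 6; hence R3C6 = 4.
The 4 cells of cage j must have sum 13, which forces R4C4 = 4.
The two cells of cage e must have difference 2; hence R3C2 = 3.
4 is placed in row 3; hence R3C3 = 5.
3 is placed in row 3; hence R3C5 = 2.
Column 5 now contains 2, which forces R4C5 = 3.
Column 2 already has 3, leaving R5C2 = 2.
The 3 cells of cage k must have sum 9, leaving R5C3 = 4.
2 is placed in row 5, leaving R5C4 = 3.
3 is placed in column 4, which forces R6C4 = 2.
Column 2 already has 2, so R4C2 = 1.
Row 4 already has 3, so R4C3 = 2.
Row 6 already has 2, so R6C3 = 3.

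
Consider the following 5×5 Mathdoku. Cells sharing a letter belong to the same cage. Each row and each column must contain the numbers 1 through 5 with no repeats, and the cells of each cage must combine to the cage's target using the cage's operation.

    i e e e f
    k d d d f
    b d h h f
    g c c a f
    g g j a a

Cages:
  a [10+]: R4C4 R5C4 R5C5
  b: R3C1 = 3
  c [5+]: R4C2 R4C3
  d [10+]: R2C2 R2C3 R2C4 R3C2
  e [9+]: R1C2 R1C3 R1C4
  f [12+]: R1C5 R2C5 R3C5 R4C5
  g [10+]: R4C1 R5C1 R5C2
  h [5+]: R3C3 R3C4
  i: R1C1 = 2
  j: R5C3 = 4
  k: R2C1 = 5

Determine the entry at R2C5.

2

I is a freebie, which forces R1C1 = 2.
K is a freebie, leaving R2C1 = 5.
Cage b is a single given cell; hence R3C1 = 3.
J is a freebie, so R5C3 = 4.
The two cells of cage h must have sum 5; hence R3C3 = 1.
Cage h's pair has sum 5, leaving R3C4 = 4.
The 3 cells of cage g must have sum 10; hence R4C1 = 4.
4 is placed in row 5, so R5C1 = 1.
Cage g needs sum 10, leaving R5C2 = 5.
Cage d has sum 10, which forces R2C2 = 4.
Cage d has sum 10, so R2C3 = 3.
The 4 cells of cage d must have sum 10, so R2C4 = 1.
Row 2 now contains 1, leaving R2C5 = 2.
Row 3 already has 4, so R3C2 = 2.
Column 5 already has 2, so R3C5 = 5.
Column 2 already has 2; hence R4C2 = 3.
3 is placed in column 3; hence R4C3 = 2.
Cage a has sum 10, so R4C4 = 5.
Column 5 now contains 5, which forces R4C5 = 1.
Column 5 already has 2, so R5C5 = 3.
Column 2 now contains 3; hence R1C2 = 1.
3 is placed in column 3; hence R1C3 = 5.
Column 4 now contains 5, leaving R1C4 = 3.
1 is placed in column 5, leaving R1C5 = 4.
3 is placed in row 5, leaving R5C4 = 2.
The full grid is 2 1 5 3 4 / 5 4 3 1 2 / 3 2 1 4 5 / 4 3 2 5 1 / 1 5 4 2 3.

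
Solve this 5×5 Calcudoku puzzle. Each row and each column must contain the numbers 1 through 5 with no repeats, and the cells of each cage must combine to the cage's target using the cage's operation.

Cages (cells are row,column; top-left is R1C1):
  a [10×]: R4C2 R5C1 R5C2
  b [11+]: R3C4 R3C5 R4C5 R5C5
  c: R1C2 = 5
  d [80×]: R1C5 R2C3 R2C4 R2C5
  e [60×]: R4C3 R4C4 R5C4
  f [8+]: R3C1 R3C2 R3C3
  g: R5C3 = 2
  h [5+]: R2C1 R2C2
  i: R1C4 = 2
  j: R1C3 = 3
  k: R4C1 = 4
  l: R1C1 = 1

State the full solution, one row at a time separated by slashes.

1 5 3 2 4 / 2 3 4 1 5 / 3 4 1 5 2 / 4 2 5 3 1 / 5 1 2 4 3

Cage l is a single given cell; hence R1C1 = 1.
C is a freebie, which forces R1C2 = 5.
J is a freebie, which forces R1C3 = 3.
I is a freebie; hence R1C4 = 2.
Row 1 already has 2; hence R1C5 = 4.
Cage k is given; hence R4C1 = 4.
Row 4 already has 4; hence R4C3 = 5.
Row 4 already has 5; hence R4C4 = 3.
Cage g is a single given cell; hence R5C3 = 2.
Cage a needs product 10, so R4C2 = 2.
Row 4 now contains 2, leaving R4C5 = 1.
Row 5 already has 2, which forces R5C1 = 5.
Row 5 already has 2, leaving R5C2 = 1.
Cage e has product 60, so R5C4 = 4.
Row 5 already has 5; hence R5C5 = 3.
The two cells of cage h must have sum 5, so R2C1 = 2.
Column 2 already has 2; hence R2C2 = 3.
Cage d needs product 80, so R2C3 = 4.
Cage d has product 80; hence R2C4 = 1.
1 is placed in column 5, so R2C5 = 5.
Column 1 already has 5, which forces R3C1 = 3.
Column 2 now contains 1, so R3C2 = 4.
Cage f needs sum 8, so R3C3 = 1.
The 4 cells of cage b must have sum 11; hence R3C4 = 5.
Cage b has sum 11, which forces R3C5 = 2.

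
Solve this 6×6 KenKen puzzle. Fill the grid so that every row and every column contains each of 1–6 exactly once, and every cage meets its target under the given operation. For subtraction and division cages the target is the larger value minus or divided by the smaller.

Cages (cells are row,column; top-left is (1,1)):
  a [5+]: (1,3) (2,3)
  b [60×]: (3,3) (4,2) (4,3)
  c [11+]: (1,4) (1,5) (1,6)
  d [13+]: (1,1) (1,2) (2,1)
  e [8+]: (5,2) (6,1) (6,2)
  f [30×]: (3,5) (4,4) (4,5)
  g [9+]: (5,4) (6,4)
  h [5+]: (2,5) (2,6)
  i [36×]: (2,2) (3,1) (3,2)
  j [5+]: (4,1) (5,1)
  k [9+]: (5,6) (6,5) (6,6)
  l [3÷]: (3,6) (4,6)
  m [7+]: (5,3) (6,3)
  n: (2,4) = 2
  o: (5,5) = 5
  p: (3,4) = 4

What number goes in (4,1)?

Cage n is a single given cell, leaving (2,4) = 2.
P is a freebie, which forces (3,4) = 4.
Cage o is a single given cell; hence (5,5) = 5.
Cage f needs product 30; hence (4,4) = 5.
Cage b needs product 60; hence (3,3) = 5.
Row 2 needs a 5, and only (2,1) is open for it.
The only place for 5 in row 1 is (1,2).
Cage d needs sum 13, leaving (1,1) = 3.
In row 1, 2 can only go at (1,3), so (1,3) = 2.
Cage a needs two cells with sum 5; hence (2,3) = 3.
Row 2 now contains 3, which forces (2,2) = 6.
The only place for 5 in row 6 is (6,6).
The only place for 6 in column 1 is (3,1).
Cage i has product 36, so (3,2) = 1.
Row 6 needs a 4, and only (6,2) is open for it.
The only place for 4 in row 5 is (5,1).
Column 1 already has 4, so (4,1) = 1.
1 is placed in row 4; hence (4,6) = 6.
Column 1 already has 1, leaving (6,1) = 2.
Cage l needs two cells with quotient 3; hence (3,6) = 2.
Cage b has product 60; hence (4,2) = 3.
Row 4 already has 6; hence (4,3) = 4.
Row 4 now contains 3, so (4,5) = 2.
Cage e needs sum 8, which forces (5,2) = 2.
Row 3 already has 2, so (3,5) = 3.
Column 5 already has 3, which forces (6,5) = 1.
Column 5 now contains 1, which forces (2,5) = 4.
Cage h needs two cells with sum 5, so (2,6) = 1.
Cage m needs two cells with sum 7; hence (5,3) = 1.
The 3 cells of cage k must have sum 9, leaving (5,6) = 3.
1 is placed in row 6, which forces (6,3) = 6.
Row 6 now contains 6, leaving (6,4) = 3.
Cage c needs sum 11; hence (1,4) = 1.
Column 5 already has 4, which forces (1,5) = 6.
Column 6 now contains 1, leaving (1,6) = 4.
Row 5 now contains 3, which forces (5,4) = 6.
The full grid is 3 5 2 1 6 4 / 5 6 3 2 4 1 / 6 1 5 4 3 2 / 1 3 4 5 2 6 / 4 2 1 6 5 3 / 2 4 6 3 1 5.

1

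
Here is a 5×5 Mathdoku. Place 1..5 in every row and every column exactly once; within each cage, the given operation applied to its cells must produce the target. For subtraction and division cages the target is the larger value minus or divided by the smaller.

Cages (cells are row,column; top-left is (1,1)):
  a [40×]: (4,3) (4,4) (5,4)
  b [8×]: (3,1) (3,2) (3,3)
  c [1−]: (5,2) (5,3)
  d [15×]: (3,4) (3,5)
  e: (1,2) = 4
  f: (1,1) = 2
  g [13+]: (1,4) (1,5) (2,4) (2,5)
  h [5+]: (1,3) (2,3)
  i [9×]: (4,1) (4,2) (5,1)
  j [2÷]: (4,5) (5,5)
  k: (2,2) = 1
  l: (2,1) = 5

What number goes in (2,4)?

F is a freebie, so (1,1) = 2.
E is a freebie; hence (1,2) = 4.
L is a freebie, which forces (2,1) = 5.
Cage k is a single given cell; hence (2,2) = 1.
Column 2 already has 1, so (3,2) = 2.
Cage i has product 9; hence (4,1) = 1.
The 3 cells of cage i must have product 9; hence (4,2) = 3.
Cage i needs product 9, which forces (5,1) = 3.
Column 2 now contains 3, leaving (5,2) = 5.
1 is placed in column 1, so (3,1) = 4.
Cage b needs product 8, so (3,3) = 1.
Cage c needs two cells with difference 1; hence (5,3) = 4.
Row 5 now contains 4, leaving (5,4) = 2.
2 is placed in row 5; hence (5,5) = 1.
1 is placed in column 3; hence (1,3) = 3.
Row 1 already has 3, so (1,5) = 5.
Column 3 already has 4, so (2,3) = 2.
5 is placed in column 5, so (3,5) = 3.
Cage a has product 40, which forces (4,3) = 5.
Cage a has product 40; hence (4,4) = 4.
Cage j needs two cells with quotient 2, leaving (4,5) = 2.
5 is placed in row 1, which forces (1,4) = 1.
Column 4 already has 4, leaving (2,4) = 3.
Column 5 already has 3, so (2,5) = 4.
3 is placed in row 3; hence (3,4) = 5.
The full grid is 2 4 3 1 5 / 5 1 2 3 4 / 4 2 1 5 3 / 1 3 5 4 2 / 3 5 4 2 1.

3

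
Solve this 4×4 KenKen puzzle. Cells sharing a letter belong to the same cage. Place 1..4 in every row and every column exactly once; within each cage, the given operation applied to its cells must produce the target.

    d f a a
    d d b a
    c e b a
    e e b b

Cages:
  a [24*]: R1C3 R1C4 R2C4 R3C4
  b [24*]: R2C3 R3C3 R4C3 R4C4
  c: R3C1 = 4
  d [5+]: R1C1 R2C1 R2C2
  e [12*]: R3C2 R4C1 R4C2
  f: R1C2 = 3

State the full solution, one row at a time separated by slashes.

2 3 1 4 / 1 2 4 3 / 4 1 3 2 / 3 4 2 1

F is a freebie, which forces R1C2 = 3.
Cage c is a single given cell, leaving R3C1 = 4.
Cage e needs product 12, leaving R3C2 = 1.
The 3 cells of cage e must have product 12, so R4C1 = 3.
Cage e has product 12, which forces R4C2 = 4.
Cage d needs sum 5; hence R1C1 = 2.
3 is placed in column 1, so R2C1 = 1.
Column 2 already has 1, leaving R2C2 = 2.
Cage b needs product 24, so R2C3 = 4.
4 is placed in row 2, leaving R2C4 = 3.
Cage b has product 24; hence R3C3 = 3.
Column 4 now contains 3; hence R3C4 = 2.
2 is placed in column 4, so R4C4 = 1.
Column 3 already has 4, which forces R1C3 = 1.
1 is placed in column 4; hence R1C4 = 4.
Row 4 already has 1, so R4C3 = 2.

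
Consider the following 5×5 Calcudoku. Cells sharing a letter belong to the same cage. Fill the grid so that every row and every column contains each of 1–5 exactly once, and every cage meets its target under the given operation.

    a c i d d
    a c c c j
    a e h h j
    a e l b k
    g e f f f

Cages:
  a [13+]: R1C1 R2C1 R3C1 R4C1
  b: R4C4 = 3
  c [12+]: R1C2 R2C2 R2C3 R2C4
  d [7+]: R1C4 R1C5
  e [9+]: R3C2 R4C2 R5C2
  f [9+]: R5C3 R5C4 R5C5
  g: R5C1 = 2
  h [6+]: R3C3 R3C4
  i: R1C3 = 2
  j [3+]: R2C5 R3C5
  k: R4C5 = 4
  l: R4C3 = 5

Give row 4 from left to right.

1 2 5 3 4

Cage i is given; hence R1C3 = 2.
Cage l is a single given cell, which forces R4C3 = 5.
B is a freebie; hence R4C4 = 3.
Cage k is given, so R4C5 = 4.
G is a freebie; hence R5C1 = 2.
Cage d's pair has sum 7, leaving R1C4 = 4.
Cage d needs two cells with sum 7; hence R1C5 = 3.
Row 4 already has 4; hence R4C1 = 1.
Row 4 now contains 1, so R4C2 = 2.
Row 1 already has 3, which forces R1C1 = 5.
Row 1 now contains 5, so R1C2 = 1.
Cage c has sum 12, which forces R2C4 = 2.
2 is placed in row 2, leaving R2C5 = 1.
Column 4 already has 2; hence R3C4 = 5.
Column 5 now contains 1, so R3C5 = 2.
The 3 cells of cage f must have sum 9; hence R5C3 = 3.
Column 4 now contains 5; hence R5C4 = 1.
Column 5 now contains 1, so R5C5 = 5.
Cage c needs sum 12, which forces R2C2 = 5.
1 is placed in row 2; hence R2C3 = 4.
Cage e has sum 9; hence R3C2 = 3.
Cage h's pair has sum 6, leaving R3C3 = 1.
Row 5 now contains 3; hence R5C2 = 4.
4 is placed in row 2, so R2C1 = 3.
Row 3 now contains 3; hence R3C1 = 4.
Completed grid: 5 1 2 4 3 / 3 5 4 2 1 / 4 3 1 5 2 / 1 2 5 3 4 / 2 4 3 1 5.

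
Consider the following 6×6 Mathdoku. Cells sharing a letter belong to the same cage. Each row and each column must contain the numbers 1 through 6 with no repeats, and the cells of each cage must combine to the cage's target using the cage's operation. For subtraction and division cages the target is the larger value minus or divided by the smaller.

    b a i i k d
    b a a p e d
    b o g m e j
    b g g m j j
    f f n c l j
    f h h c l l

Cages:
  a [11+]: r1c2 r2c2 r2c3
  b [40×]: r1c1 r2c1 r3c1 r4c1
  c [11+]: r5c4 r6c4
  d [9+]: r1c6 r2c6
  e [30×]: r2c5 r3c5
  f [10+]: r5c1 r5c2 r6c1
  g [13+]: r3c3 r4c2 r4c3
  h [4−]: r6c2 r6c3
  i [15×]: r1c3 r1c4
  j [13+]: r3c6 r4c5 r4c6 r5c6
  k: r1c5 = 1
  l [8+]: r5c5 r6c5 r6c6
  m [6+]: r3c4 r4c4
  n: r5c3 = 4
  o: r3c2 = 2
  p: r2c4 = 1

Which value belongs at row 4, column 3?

6

Cage k is a single given cell, leaving r1c5 = 1.
Cage p is given, which forces r2c4 = 1.
O is a freebie; hence r3c2 = 2.
Cage n is a single given cell; hence r5c3 = 4.
Cage m needs two cells with sum 6, which forces r3c4 = 4.
Cage m's pair has sum 6, so r4c4 = 2.
The only place for 2 in row 1 is r1c1.
In row 2, 2 can only go at r2c3, so r2c3 = 2.
The only place for 3 in column 4 is r1c4.
Row 1 already has 3, leaving r1c3 = 5.
Column 3 already has 5, so r6c3 = 1.
The 3 cells of cage g must have sum 13, leaving r4c2 = 4.
Row 6 already has 1, so r6c2 = 5.
Row 6 now contains 5, which forces r6c4 = 6.
Column 2 now contains 4, leaving r1c2 = 6.
Row 1 now contains 6; hence r1c6 = 4.
Cage b has product 40, so r2c1 = 4.
5 is placed in column 2, which forces r2c2 = 3.
3 is placed in row 2, which forces r2c6 = 5.
Column 2 now contains 6; hence r5c2 = 1.
Column 4 now contains 6, leaving r5c4 = 5.
Column 1 now contains 4, so r6c1 = 3.
3 is placed in row 6, so r6c6 = 2.
Row 2 now contains 5, so r2c5 = 6.
The two cells of cage e must have product 30, so r3c5 = 5.
Cage j needs sum 13, leaving r4c5 = 3.
5 is placed in row 5; hence r5c1 = 6.
Cage l needs sum 8; hence r5c5 = 2.
Row 5 now contains 6, which forces r5c6 = 3.
Row 6 already has 2, which forces r6c5 = 4.
Row 3 already has 5, leaving r3c1 = 1.
Cage g has sum 13, leaving r3c3 = 3.
Row 3 already has 1, so r3c6 = 6.
Cage b needs product 40; hence r4c1 = 5.
3 is placed in row 4, so r4c3 = 6.
Column 6 already has 6, so r4c6 = 1.
Filled in: 2 6 5 3 1 4 / 4 3 2 1 6 5 / 1 2 3 4 5 6 / 5 4 6 2 3 1 / 6 1 4 5 2 3 / 3 5 1 6 4 2.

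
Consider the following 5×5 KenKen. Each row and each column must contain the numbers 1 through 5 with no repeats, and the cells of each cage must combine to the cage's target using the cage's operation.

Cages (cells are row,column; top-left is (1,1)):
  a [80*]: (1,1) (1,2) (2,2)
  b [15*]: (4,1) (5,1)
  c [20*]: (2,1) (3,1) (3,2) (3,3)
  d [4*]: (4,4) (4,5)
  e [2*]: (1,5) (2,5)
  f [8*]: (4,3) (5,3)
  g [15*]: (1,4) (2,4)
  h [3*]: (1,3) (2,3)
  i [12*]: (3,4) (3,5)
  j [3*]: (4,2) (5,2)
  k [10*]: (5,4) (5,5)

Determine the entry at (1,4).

Cage a needs product 80, leaving (1,1) = 4.
Cage a needs product 80, so (1,2) = 5.
5 is placed in row 1, leaving (1,4) = 3.
Cage a has product 80, so (2,2) = 4.
3 is placed in column 4; hence (2,4) = 5.
3 is placed in column 4; hence (3,4) = 4.
Row 3 now contains 4, leaving (3,5) = 3.
4 is placed in column 4, so (4,4) = 1.
Row 4 already has 1, so (4,5) = 4.
Column 4 already has 5, leaving (5,4) = 2.
2 is placed in row 5, so (5,5) = 5.
Row 1 now contains 3, so (1,3) = 1.
Row 1 now contains 1, leaving (1,5) = 2.
The 4 cells of cage c must have product 20, which forces (2,1) = 2.
Cage h needs two cells with product 3, leaving (2,3) = 3.
Column 5 already has 2, which forces (2,5) = 1.
The two cells of cage b must have product 15, so (4,1) = 5.
Row 4 already has 1, which forces (4,2) = 3.
Row 4 already has 4, leaving (4,3) = 2.
Row 5 now contains 5, which forces (5,1) = 3.
Cage j's pair has product 3; hence (5,2) = 1.
2 is placed in row 5; hence (5,3) = 4.
Column 1 now contains 5, leaving (3,1) = 1.
Column 2 now contains 1; hence (3,2) = 2.
2 is placed in column 3; hence (3,3) = 5.
The full grid is 4 5 1 3 2 / 2 4 3 5 1 / 1 2 5 4 3 / 5 3 2 1 4 / 3 1 4 2 5.

3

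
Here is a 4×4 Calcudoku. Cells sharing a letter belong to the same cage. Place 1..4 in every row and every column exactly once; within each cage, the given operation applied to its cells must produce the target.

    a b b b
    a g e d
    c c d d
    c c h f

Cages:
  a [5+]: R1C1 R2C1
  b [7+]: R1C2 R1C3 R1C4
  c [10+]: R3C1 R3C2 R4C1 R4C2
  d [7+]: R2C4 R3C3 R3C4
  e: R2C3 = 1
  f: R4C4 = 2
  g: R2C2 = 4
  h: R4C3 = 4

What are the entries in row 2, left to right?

G is a freebie, which forces R2C2 = 4.
E is a freebie, leaving R2C3 = 1.
Cage h is a single given cell, so R4C3 = 4.
Cage f is a single given cell; hence R4C4 = 2.
The 3 cells of cage b must have sum 7, which forces R1C2 = 1.
Column 3 now contains 4, which forces R1C3 = 2.
Cage b needs sum 7; hence R1C4 = 4.
Column 4 now contains 2; hence R2C4 = 3.
Cage c needs sum 10; hence R3C1 = 4.
The 4 cells of cage c must have sum 10, leaving R3C2 = 2.
Cage d has sum 7, leaving R3C3 = 3.
The 3 cells of cage d must have sum 7, so R3C4 = 1.
Column 2 now contains 1, which forces R4C2 = 3.
Row 1 already has 2, which forces R1C1 = 3.
Row 2 already has 3; hence R2C1 = 2.
3 is placed in row 4, which forces R4C1 = 1.
Filled in: 3 1 2 4 / 2 4 1 3 / 4 2 3 1 / 1 3 4 2.

2 4 1 3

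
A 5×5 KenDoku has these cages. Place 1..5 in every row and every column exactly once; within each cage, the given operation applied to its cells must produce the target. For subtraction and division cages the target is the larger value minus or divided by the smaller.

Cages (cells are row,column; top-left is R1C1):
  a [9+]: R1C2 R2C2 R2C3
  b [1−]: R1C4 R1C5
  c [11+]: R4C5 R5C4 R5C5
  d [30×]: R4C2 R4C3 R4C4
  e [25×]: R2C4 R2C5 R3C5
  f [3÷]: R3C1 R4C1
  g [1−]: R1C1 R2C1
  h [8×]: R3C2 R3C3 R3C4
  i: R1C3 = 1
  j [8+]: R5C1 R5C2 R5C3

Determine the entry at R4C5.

4

Cage i is given, so R1C3 = 1.
Cage e needs product 25; hence R2C4 = 5.
Cage e needs product 25; hence R2C5 = 1.
Cage e needs product 25, so R3C5 = 5.
The 3 cells of cage c must have sum 11, which forces R4C5 = 4.
Cage c needs sum 11; hence R5C4 = 4.
The 3 cells of cage c must have sum 11; hence R5C5 = 3.
The two cells of cage b must have difference 1, leaving R1C4 = 3.
Column 5 now contains 3, which forces R1C5 = 2.
Column 4 already has 3; hence R4C4 = 2.
Row 1 now contains 2; hence R1C2 = 4.
4 is placed in column 2, leaving R3C2 = 2.
2 is placed in row 3, leaving R3C3 = 4.
Column 4 now contains 2, leaving R3C4 = 1.
Row 1 already has 4, so R1C1 = 5.
The two cells of cage g must have difference 1; hence R2C1 = 4.
Column 2 now contains 2; hence R2C2 = 3.
Cage a has sum 9, so R2C3 = 2.
Row 3 now contains 1; hence R3C1 = 3.
The two cells of cage f must have quotient 3, so R4C1 = 1.
Column 2 already has 3, leaving R4C2 = 5.
Row 4 now contains 5, which forces R4C3 = 3.
Column 1 now contains 1, leaving R5C1 = 2.
Column 2 now contains 5, so R5C2 = 1.
2 is placed in column 3, so R5C3 = 5.
The full grid is 5 4 1 3 2 / 4 3 2 5 1 / 3 2 4 1 5 / 1 5 3 2 4 / 2 1 5 4 3.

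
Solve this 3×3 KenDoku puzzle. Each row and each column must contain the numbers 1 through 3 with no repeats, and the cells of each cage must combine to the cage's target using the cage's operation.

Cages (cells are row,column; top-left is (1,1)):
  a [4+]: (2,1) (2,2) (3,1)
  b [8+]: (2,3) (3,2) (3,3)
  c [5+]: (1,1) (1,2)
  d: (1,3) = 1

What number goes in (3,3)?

Cage d is given, which forces (1,3) = 1.
Cage a needs sum 4, so (2,1) = 2.
Cage a has sum 4, which forces (2,2) = 1.
Cage b has sum 8, leaving (2,3) = 3.
Cage a has sum 4, leaving (3,1) = 1.
The 3 cells of cage b must have sum 8; hence (3,2) = 3.
Cage b needs sum 8, which forces (3,3) = 2.
Column 1 now contains 2, so (1,1) = 3.
3 is placed in column 2, leaving (1,2) = 2.
The full grid is 3 2 1 / 2 1 3 / 1 3 2.

2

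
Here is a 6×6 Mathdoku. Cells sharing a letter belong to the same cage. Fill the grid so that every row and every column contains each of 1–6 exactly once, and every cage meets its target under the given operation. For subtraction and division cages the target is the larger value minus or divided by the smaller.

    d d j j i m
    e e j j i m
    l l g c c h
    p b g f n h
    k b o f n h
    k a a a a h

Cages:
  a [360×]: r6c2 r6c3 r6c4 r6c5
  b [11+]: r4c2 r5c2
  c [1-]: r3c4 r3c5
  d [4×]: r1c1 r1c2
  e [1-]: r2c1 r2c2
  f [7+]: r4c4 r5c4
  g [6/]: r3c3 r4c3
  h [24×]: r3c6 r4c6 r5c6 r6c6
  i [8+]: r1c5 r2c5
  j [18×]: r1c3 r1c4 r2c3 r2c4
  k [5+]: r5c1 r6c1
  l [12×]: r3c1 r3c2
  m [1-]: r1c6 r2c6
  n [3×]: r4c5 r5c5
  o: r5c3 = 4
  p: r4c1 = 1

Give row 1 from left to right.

4 1 2 3 6 5

P is a freebie, which forces r4c1 = 1.
1 is placed in row 4, which forces r4c3 = 6.
1 is placed in row 4, which forces r4c5 = 3.
Cage o is given, leaving r5c3 = 4.
Column 5 already has 3; hence r5c5 = 1.
1 is placed in column 1, leaving r1c1 = 4.
Cage d needs two cells with product 4, which forces r1c2 = 1.
6 is placed in column 3, which forces r3c3 = 1.
6 is placed in row 4, leaving r4c2 = 5.
Cage b needs two cells with sum 11, leaving r5c2 = 6.
Cage j needs product 18, so r1c3 = 2.
The 4 cells of cage j must have product 18, which forces r1c4 = 3.
2 is placed in row 1, so r1c5 = 6.
Row 1 already has 6, leaving r1c6 = 5.
Cage j has product 18, which forces r2c3 = 3.
Cage j needs product 18, leaving r2c4 = 1.
Column 5 already has 6, leaving r2c5 = 2.
Column 4 now contains 3; hence r5c4 = 5.
3 is placed in column 3; hence r6c3 = 5.
Row 6 now contains 5, leaving r6c5 = 4.
The 4 cells of cage h must have product 24; hence r6c6 = 1.
Row 2 now contains 2, leaving r2c1 = 5.
Row 2 now contains 2, which forces r2c2 = 4.
Row 2 now contains 4, leaving r2c6 = 6.
Column 2 already has 4, so r3c2 = 2.
Column 5 now contains 4, which forces r3c5 = 5.
Cage f's pair has sum 7; hence r4c4 = 2.
2 is placed in row 4, leaving r4c6 = 4.
Row 6 now contains 4, which forces r6c2 = 3.
Row 6 now contains 4; hence r6c4 = 6.
The two cells of cage l must have product 12, so r3c1 = 6.
6 is placed in column 4, leaving r3c4 = 4.
4 is placed in column 6, which forces r3c6 = 3.
Cage k needs two cells with sum 5, leaving r5c1 = 3.
Cage h has product 24, so r5c6 = 2.
Row 6 already has 3, so r6c1 = 2.
The full grid is 4 1 2 3 6 5 / 5 4 3 1 2 6 / 6 2 1 4 5 3 / 1 5 6 2 3 4 / 3 6 4 5 1 2 / 2 3 5 6 4 1.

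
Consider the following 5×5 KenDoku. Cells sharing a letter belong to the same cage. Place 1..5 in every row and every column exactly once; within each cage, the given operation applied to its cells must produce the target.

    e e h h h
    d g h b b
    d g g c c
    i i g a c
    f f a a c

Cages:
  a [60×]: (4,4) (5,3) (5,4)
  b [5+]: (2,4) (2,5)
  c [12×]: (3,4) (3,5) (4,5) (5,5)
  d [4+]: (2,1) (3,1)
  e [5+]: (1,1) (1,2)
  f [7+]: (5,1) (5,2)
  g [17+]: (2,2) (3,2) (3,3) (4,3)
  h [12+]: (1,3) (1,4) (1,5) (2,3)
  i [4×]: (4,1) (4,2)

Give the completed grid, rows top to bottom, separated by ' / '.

Row 3 needs a 2, and only (3,4) is open for it.
In row 4, 2 can only go at (4,5), so (4,5) = 2.
The only place for 2 in row 2 is (2,3).
The only place for 5 in row 2 is (2,2).
The only place for 3 in row 2 is (2,1).
Column 1 now contains 3; hence (3,1) = 1.
Row 3 already has 1, so (3,5) = 3.
Column 1 already has 1; hence (4,1) = 4.
Row 4 already has 4, leaving (4,2) = 1.
Column 1 already has 4; hence (5,1) = 5.
Column 5 already has 3, so (5,5) = 1.
Column 1 already has 4, which forces (1,1) = 2.
Cage e needs two cells with sum 5, which forces (1,2) = 3.
Cage b needs two cells with sum 5; hence (2,4) = 1.
Column 5 now contains 1; hence (2,5) = 4.
Row 3 now contains 3, leaving (3,2) = 4.
Cage g needs sum 17, leaving (3,3) = 5.
The 4 cells of cage g must have sum 17; hence (4,3) = 3.
Cage a needs product 60, leaving (4,4) = 5.
Cage f needs two cells with sum 7, leaving (5,2) = 2.
Column 3 already has 3, so (5,3) = 4.
Row 5 already has 4, leaving (5,4) = 3.
4 is placed in column 3; hence (1,3) = 1.
Column 4 already has 5, which forces (1,4) = 4.
4 is placed in column 5, so (1,5) = 5.

2 3 1 4 5 / 3 5 2 1 4 / 1 4 5 2 3 / 4 1 3 5 2 / 5 2 4 3 1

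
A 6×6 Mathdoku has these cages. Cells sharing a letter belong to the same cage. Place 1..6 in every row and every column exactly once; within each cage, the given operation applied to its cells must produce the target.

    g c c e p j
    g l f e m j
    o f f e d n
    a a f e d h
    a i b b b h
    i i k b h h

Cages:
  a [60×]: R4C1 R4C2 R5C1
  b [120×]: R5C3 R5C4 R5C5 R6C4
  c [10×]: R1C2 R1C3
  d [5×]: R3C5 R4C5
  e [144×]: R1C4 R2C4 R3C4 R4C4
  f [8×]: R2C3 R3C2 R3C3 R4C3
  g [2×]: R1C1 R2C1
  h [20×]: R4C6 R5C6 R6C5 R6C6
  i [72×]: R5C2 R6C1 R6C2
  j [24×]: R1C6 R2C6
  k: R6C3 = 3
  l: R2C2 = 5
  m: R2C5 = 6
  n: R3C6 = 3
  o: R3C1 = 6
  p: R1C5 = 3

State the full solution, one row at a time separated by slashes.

1 2 5 4 3 6 / 2 5 1 3 6 4 / 6 1 4 2 5 3 / 3 4 2 6 1 5 / 5 3 6 1 4 2 / 4 6 3 5 2 1

Cage p is given; hence R1C5 = 3.
Cage l is given, leaving R2C2 = 5.
Cage m is given, leaving R2C5 = 6.
6 is placed in row 2, which forces R2C6 = 4.
O is a freebie, which forces R3C1 = 6.
Cage f has product 8, which forces R3C2 = 1.
Row 3 already has 1, which forces R3C5 = 5.
N is a freebie, which forces R3C6 = 3.
Column 5 now contains 5, which forces R4C5 = 1.
K is a freebie, so R6C3 = 3.
1 is placed in column 5, which forces R6C5 = 2.
Column 2 now contains 5, so R1C2 = 2.
Cage c needs two cells with product 10, leaving R1C3 = 5.
Column 6 now contains 4, leaving R1C6 = 6.
The 4 cells of cage f must have product 8; hence R2C3 = 1.
Cage i needs product 72, leaving R5C2 = 3.
2 is placed in column 5, which forces R5C5 = 4.
3 is placed in row 6, leaving R6C1 = 4.
The 3 cells of cage i must have product 72, which forces R6C2 = 6.
Row 1 already has 2, leaving R1C1 = 1.
Row 1 now contains 6, which forces R1C4 = 4.
Row 2 already has 1, which forces R2C1 = 2.
Cage e has product 144, leaving R2C4 = 3.
Cage e needs product 144, leaving R3C4 = 2.
The 3 cells of cage a must have product 60, leaving R4C1 = 3.
6 is placed in column 2; hence R4C2 = 4.
Row 4 already has 4, which forces R4C3 = 2.
Cage e needs product 144; hence R4C4 = 6.
Row 4 now contains 2; hence R4C6 = 5.
Cage a has product 60, leaving R5C1 = 5.
Cage b needs product 120, leaving R5C3 = 6.
Row 5 now contains 5, which forces R5C4 = 1.
Row 5 now contains 1, which forces R5C6 = 2.
1 is placed in column 4; hence R6C4 = 5.
Column 6 already has 5; hence R6C6 = 1.
Row 3 already has 2; hence R3C3 = 4.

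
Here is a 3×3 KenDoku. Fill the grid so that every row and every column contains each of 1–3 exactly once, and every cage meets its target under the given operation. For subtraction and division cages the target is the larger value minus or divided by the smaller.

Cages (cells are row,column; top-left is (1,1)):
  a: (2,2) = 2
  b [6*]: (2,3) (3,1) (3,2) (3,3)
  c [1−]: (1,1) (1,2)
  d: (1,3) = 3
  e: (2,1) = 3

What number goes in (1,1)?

D is a freebie, leaving (1,3) = 3.
Cage e is given, leaving (2,1) = 3.
Cage a is given, leaving (2,2) = 2.
Cage b has product 6; hence (2,3) = 1.
Column 3 now contains 3, leaving (3,3) = 2.
The two cells of cage c must have difference 1; hence (1,1) = 2.
Column 2 now contains 2, which forces (1,2) = 1.
2 is placed in row 3; hence (3,1) = 1.
Cage b needs product 6, so (3,2) = 3.
Completed grid: 2 1 3 / 3 2 1 / 1 3 2.

2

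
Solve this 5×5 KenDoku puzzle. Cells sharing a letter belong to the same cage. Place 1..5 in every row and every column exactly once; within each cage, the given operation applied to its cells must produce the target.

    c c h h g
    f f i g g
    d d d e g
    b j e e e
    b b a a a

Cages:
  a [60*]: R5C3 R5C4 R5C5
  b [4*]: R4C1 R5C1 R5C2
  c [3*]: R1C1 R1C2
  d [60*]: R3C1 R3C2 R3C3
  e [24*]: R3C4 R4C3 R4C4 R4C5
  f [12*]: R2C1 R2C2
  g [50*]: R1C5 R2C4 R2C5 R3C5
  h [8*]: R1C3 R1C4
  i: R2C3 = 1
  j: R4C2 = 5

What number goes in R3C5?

Cage i is a single given cell, leaving R2C3 = 1.
Cage g needs product 50; hence R2C4 = 5.
Row 2 now contains 1, leaving R2C5 = 2.
Cage j is given, leaving R4C2 = 5.
Row 1 needs a 5, and only R1C5 is open for it.
Column 5 now contains 5, so R3C5 = 1.
Cage a has product 60; hence R5C3 = 5.
The 3 cells of cage d must have product 60; hence R3C1 = 5.
The 4 cells of cage e must have product 24; hence R4C4 = 1.
1 is placed in row 4, so R4C1 = 2.
Cage b has product 4, leaving R5C1 = 1.
Cage b needs product 4, which forces R5C2 = 2.
Column 1 already has 1, leaving R1C1 = 3.
Cage c's pair has product 3; hence R1C2 = 1.
Column 1 already has 3; hence R2C1 = 4.
Row 2 already has 4, which forces R2C2 = 3.
Column 2 already has 3, which forces R3C2 = 4.
Row 3 already has 4, so R3C3 = 3.
The 4 cells of cage e must have product 24; hence R3C4 = 2.
Column 3 now contains 3; hence R4C3 = 4.
4 is placed in row 4, leaving R4C5 = 3.
3 is placed in column 5; hence R5C5 = 4.
Column 3 now contains 4, which forces R1C3 = 2.
Column 4 now contains 2; hence R1C4 = 4.
Row 5 now contains 4, which forces R5C4 = 3.
Completed grid: 3 1 2 4 5 / 4 3 1 5 2 / 5 4 3 2 1 / 2 5 4 1 3 / 1 2 5 3 4.

1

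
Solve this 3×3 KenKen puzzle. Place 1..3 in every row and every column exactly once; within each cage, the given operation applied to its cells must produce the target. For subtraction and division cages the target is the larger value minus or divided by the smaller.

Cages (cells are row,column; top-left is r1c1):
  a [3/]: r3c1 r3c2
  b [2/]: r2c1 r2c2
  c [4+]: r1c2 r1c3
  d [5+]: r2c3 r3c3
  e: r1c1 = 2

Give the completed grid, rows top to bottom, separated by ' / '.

E is a freebie, so r1c1 = 2.
2 is placed in column 1, leaving r2c1 = 1.
Row 2 already has 1; hence r2c2 = 2.
2 is placed in row 2, which forces r2c3 = 3.
Column 1 now contains 1, so r3c1 = 3.
Row 3 already has 3, so r3c2 = 1.
Column 3 already has 3; hence r3c3 = 2.
Column 2 already has 1, leaving r1c2 = 3.
Column 3 already has 3, which forces r1c3 = 1.

2 3 1 / 1 2 3 / 3 1 2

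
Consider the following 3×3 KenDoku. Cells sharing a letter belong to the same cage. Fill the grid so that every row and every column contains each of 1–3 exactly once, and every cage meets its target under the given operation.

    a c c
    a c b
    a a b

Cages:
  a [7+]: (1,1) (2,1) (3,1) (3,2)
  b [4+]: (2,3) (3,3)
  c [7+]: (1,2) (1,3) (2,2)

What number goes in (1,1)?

1

The 4 cells of cage a must have sum 7, leaving (3,2) = 1.
1 is placed in row 3, leaving (3,3) = 3.
Column 2 already has 1, which forces (1,2) = 3.
Column 3 now contains 3, leaving (1,3) = 2.
The 3 cells of cage c must have sum 7, so (2,2) = 2.
Column 3 now contains 3, so (2,3) = 1.
3 is placed in row 3, so (3,1) = 2.
3 is placed in row 1; hence (1,1) = 1.
Row 2 now contains 1, leaving (2,1) = 3.
Completed grid: 1 3 2 / 3 2 1 / 2 1 3.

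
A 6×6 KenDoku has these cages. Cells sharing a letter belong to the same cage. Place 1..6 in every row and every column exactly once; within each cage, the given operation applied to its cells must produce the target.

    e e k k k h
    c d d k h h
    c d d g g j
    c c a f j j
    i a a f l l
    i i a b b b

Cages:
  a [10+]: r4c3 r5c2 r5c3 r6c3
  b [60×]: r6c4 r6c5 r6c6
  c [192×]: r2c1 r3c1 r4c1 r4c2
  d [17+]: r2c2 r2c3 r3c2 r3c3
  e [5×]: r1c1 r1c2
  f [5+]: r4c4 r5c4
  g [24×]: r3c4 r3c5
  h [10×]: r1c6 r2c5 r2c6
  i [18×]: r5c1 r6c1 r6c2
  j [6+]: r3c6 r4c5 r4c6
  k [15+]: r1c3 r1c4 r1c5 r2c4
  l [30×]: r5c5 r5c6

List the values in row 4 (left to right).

6 4 5 1 2 3

Cage c has product 192, which forces r4c2 = 4.
The only place for 5 in row 4 is r4c3.
The only place for 5 in row 3 is r3c2.
Cage e's pair has product 5, leaving r1c1 = 5.
5 is placed in column 2, so r1c2 = 1.
Row 1 now contains 1, so r1c6 = 2.
Column 2 now contains 1, so r5c2 = 2.
Cage k needs sum 15, which forces r2c4 = 2.
2 is placed in column 4; hence r4c4 = 1.
The 3 cells of cage j must have sum 6, leaving r4c5 = 2.
1 is placed in row 4, which forces r4c6 = 3.
Cage a needs sum 10, which forces r5c3 = 1.
The 4 cells of cage a must have sum 10; hence r6c3 = 2.
The 4 cells of cage c must have product 192, leaving r2c1 = 4.
The 4 cells of cage d must have sum 17, leaving r2c2 = 3.
The 4 cells of cage d must have sum 17; hence r2c3 = 6.
Cage c has product 192, so r3c1 = 2.
Cage d needs sum 17, which forces r3c3 = 3.
3 is placed in column 6; hence r3c6 = 1.
Row 4 already has 2, leaving r4c1 = 6.
Column 1 now contains 6, so r5c1 = 3.
Cage f's pair has sum 5, leaving r5c4 = 4.
Cage i needs product 18, which forces r6c1 = 1.
Column 2 already has 3; hence r6c2 = 6.
Column 3 already has 3; hence r1c3 = 4.
The 3 cells of cage h must have product 10; hence r2c5 = 1.
Column 6 already has 1, which forces r2c6 = 5.
Column 4 already has 4, which forces r3c4 = 6.
Cage g needs two cells with product 24, so r3c5 = 4.
Column 6 now contains 5, so r5c6 = 6.
Column 6 now contains 5; hence r6c6 = 4.
Column 4 already has 6, leaving r1c4 = 3.
The 4 cells of cage k must have sum 15; hence r1c5 = 6.
Row 5 now contains 6; hence r5c5 = 5.
Column 4 already has 3, so r6c4 = 5.
Column 5 already has 5, leaving r6c5 = 3.
Completed grid: 5 1 4 3 6 2 / 4 3 6 2 1 5 / 2 5 3 6 4 1 / 6 4 5 1 2 3 / 3 2 1 4 5 6 / 1 6 2 5 3 4.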